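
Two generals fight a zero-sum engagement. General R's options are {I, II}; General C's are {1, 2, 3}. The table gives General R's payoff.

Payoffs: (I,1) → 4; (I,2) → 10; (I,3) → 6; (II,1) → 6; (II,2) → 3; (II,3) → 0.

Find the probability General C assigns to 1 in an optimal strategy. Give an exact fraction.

Row minima: I → 4, II → 0; maximin = 4.
Column maxima: 1 → 6, 2 → 10, 3 → 6; minimax = 6.
4 ≠ 6, so there is no saddle point; optimal play is mixed.
2 is strictly dominated by 3 (it gives General R strictly more in every row), so General C never plays it.
On the remaining 2×2 (I, II vs 1, 3):
Let General R play I with probability p. Expected payoff against 1: 4p + 6(1−p) = −2p + 6; against 3: 6p + 0(1−p) = 6p.
Setting these equal: −2p + 6 = 6p ⇒ −8p = -6 ⇒ p = 3/4, and the value is (-2)·(3/4) + 6 = 9/2.
For General C: with q = P(1), equating I's and II's payoffs gives −2q + 6 = 6q ⇒ q = 3/4.

3/4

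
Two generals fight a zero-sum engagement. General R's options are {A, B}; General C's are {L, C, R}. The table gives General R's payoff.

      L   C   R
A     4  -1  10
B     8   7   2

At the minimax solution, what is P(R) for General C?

1/2

Row minima: A → -1, B → 2; maximin = 2.
Column maxima: L → 8, C → 7, R → 10; minimax = 7.
2 ≠ 7, so there is no saddle point; optimal play is mixed.
L is strictly dominated by C (it gives General R strictly more in every row), so General C never plays it.
On the remaining 2×2 (A, B vs C, R):
Let General R play A with probability p. Expected payoff against C: (-1)p + 7(1−p) = −8p + 7; against R: 10p + 2(1−p) = 8p + 2.
Setting these equal: −8p + 7 = 8p + 2 ⇒ −16p = -5 ⇒ p = 5/16, and the value is (-8)·(5/16) + 7 = 9/2.
For General C: with q = P(C), equating A's and B's payoffs gives −11q + 10 = 5q + 2 ⇒ q = 1/2.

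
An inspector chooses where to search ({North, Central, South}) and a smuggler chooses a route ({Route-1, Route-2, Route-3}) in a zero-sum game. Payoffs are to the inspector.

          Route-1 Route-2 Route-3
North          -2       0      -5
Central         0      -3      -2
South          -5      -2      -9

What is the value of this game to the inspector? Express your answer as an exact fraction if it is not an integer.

Row minima: North → -5, Central → -3, South → -9; maximin = -3.
Column maxima: Route-1 → 0, Route-2 → 0, Route-3 → -2; minimax = -2.
-3 ≠ -2, so there is no saddle point; optimal play is mixed.
South is strictly dominated by North, so the inspector never plays it.
Route-1 is strictly dominated by Route-3 (it gives the inspector strictly more in every row), so the smuggler never plays it.
On the remaining 2×2 (North, Central vs Route-2, Route-3):
Let the inspector play North with probability p. Expected payoff against Route-2: 0p + (-3)(1−p) = 3p − 3; against Route-3: (-5)p + (-2)(1−p) = −3p − 2.
Setting these equal: 3p − 3 = −3p − 2 ⇒ 6p = 1 ⇒ p = 1/6, and the value is (3)·(1/6) − 3 = -5/2.
For the smuggler: with q = P(Route-2), equating North's and Central's payoffs gives 5q − 5 = −q − 2 ⇒ q = 1/2.

-5/2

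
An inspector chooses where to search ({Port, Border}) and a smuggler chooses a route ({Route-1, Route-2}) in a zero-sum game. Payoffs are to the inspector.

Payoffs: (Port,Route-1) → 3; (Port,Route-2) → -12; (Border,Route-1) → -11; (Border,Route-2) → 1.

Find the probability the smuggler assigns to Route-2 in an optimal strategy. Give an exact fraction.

Row minima: Port → -12, Border → -11; maximin = -11.
Column maxima: Route-1 → 3, Route-2 → 1; minimax = 1.
-11 ≠ 1, so there is no saddle point; optimal play is mixed.
Let the inspector play Port with probability p. Expected payoff against Route-1: 3p + (-11)(1−p) = 14p − 11; against Route-2: (-12)p + 1(1−p) = −13p + 1.
Setting these equal: 14p − 11 = −13p + 1 ⇒ 27p = 12 ⇒ p = 4/9, and the value is (14)·(4/9) − 11 = -43/9.
For the smuggler: with q = P(Route-1), equating Port's and Border's payoffs gives 15q − 12 = −12q + 1 ⇒ q = 13/27.

14/27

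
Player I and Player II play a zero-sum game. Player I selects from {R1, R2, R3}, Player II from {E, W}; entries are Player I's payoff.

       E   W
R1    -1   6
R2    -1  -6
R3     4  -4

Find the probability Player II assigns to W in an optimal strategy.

1/3

Row minima: R1 → -1, R2 → -6, R3 → -4; maximin = -1.
Column maxima: E → 4, W → 6; minimax = 4.
-1 ≠ 4, so there is no saddle point; optimal play is mixed.
R2 is strictly dominated by R3, so Player I never plays it.
On the remaining 2×2 (R1, R3 vs E, W):
Let Player I play R1 with probability p. Expected payoff against E: (-1)p + 4(1−p) = −5p + 4; against W: 6p + (-4)(1−p) = 10p − 4.
Setting these equal: −5p + 4 = 10p − 4 ⇒ −15p = -8 ⇒ p = 8/15, and the value is (-5)·(8/15) + 4 = 4/3.
For Player II: with q = P(E), equating R1's and R3's payoffs gives −7q + 6 = 8q − 4 ⇒ q = 2/3.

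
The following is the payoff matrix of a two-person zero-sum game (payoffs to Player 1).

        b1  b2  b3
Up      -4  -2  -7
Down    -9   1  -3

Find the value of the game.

Row minima: Up → -7, Down → -9; maximin = -7.
Column maxima: b1 → -4, b2 → 1, b3 → -3; minimax = -4.
-7 ≠ -4, so there is no saddle point; optimal play is mixed.
b2 is strictly dominated by b1 (it gives Player 1 strictly more in every row), so Player 2 never plays it.
On the remaining 2×2 (Up, Down vs b1, b3):
Let Player 1 play Up with probability p. Expected payoff against b1: (-4)p + (-9)(1−p) = 5p − 9; against b3: (-7)p + (-3)(1−p) = −4p − 3.
Setting these equal: 5p − 9 = −4p − 3 ⇒ 9p = 6 ⇒ p = 2/3, and the value is (5)·(2/3) − 9 = -17/3.
For Player 2: with q = P(b1), equating Up's and Down's payoffs gives 3q − 7 = −6q − 3 ⇒ q = 4/9.

-17/3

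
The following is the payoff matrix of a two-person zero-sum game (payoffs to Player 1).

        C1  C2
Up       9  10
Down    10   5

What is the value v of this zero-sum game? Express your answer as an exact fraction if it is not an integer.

Row minima: Up → 9, Down → 5; maximin = 9.
Column maxima: C1 → 10, C2 → 10; minimax = 10.
9 ≠ 10, so there is no saddle point; optimal play is mixed.
Let Player 1 play Up with probability p. Expected payoff against C1: 9p + 10(1−p) = −p + 10; against C2: 10p + 5(1−p) = 5p + 5.
Setting these equal: −p + 10 = 5p + 5 ⇒ −6p = -5 ⇒ p = 5/6, and the value is (-1)·(5/6) + 10 = 55/6.
For Player 2: with q = P(C1), equating Up's and Down's payoffs gives −q + 10 = 5q + 5 ⇒ q = 5/6.

55/6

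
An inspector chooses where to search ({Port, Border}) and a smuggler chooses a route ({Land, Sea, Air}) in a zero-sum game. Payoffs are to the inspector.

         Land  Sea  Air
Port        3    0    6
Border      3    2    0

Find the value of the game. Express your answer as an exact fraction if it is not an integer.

3/2

Row minima: Port → 0, Border → 0; maximin = 0.
Column maxima: Land → 3, Sea → 2, Air → 6; minimax = 2.
0 ≠ 2, so there is no saddle point; optimal play is mixed.
Land is strictly dominated by Sea (it gives the inspector strictly more in every row), so the smuggler never plays it.
On the remaining 2×2 (Port, Border vs Sea, Air):
Let the inspector play Port with probability p. Expected payoff against Sea: 0p + 2(1−p) = −2p + 2; against Air: 6p + 0(1−p) = 6p.
Setting these equal: −2p + 2 = 6p ⇒ −8p = -2 ⇒ p = 1/4, and the value is (-2)·(1/4) + 2 = 3/2.
For the smuggler: with q = P(Sea), equating Port's and Border's payoffs gives −6q + 6 = 2q ⇒ q = 3/4.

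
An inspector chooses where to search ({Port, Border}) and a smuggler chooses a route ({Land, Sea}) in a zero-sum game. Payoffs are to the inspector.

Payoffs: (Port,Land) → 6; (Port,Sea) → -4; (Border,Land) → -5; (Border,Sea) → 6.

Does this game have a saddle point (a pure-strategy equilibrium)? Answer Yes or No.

Row minima: Port → -4, Border → -5; maximin = -4.
Column maxima: Land → 6, Sea → 6; minimax = 6.
-4 ≠ 6, so no pure-strategy equilibrium exists.

No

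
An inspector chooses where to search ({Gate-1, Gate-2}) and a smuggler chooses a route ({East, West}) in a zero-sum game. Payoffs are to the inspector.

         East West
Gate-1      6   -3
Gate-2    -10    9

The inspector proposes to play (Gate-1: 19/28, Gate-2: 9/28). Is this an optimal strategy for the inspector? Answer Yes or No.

Against East this mix gives (19/28)·6 + (9/28)·(-10) = 6/7.
Against West this mix gives (19/28)·(-3) + (9/28)·9 = 6/7.
All of the smuggler's active replies (East, West) yield 6/7, and no column does worse for the inspector. The mix makes the smuggler indifferent and guarantees 6/7, so it is optimal.

Yes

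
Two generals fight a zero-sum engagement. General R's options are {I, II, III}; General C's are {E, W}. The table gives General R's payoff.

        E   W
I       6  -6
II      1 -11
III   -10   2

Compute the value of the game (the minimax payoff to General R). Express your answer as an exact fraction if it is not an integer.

Row minima: I → -6, II → -11, III → -10; maximin = -6.
Column maxima: E → 6, W → 2; minimax = 2.
-6 ≠ 2, so there is no saddle point; optimal play is mixed.
II is strictly dominated by I, so General R never plays it.
On the remaining 2×2 (I, III vs E, W):
Let General R play I with probability p. Expected payoff against E: 6p + (-10)(1−p) = 16p − 10; against W: (-6)p + 2(1−p) = −8p + 2.
Setting these equal: 16p − 10 = −8p + 2 ⇒ 24p = 12 ⇒ p = 1/2, and the value is (16)·(1/2) − 10 = -2.
For General C: with q = P(E), equating I's and III's payoffs gives 12q − 6 = −12q + 2 ⇒ q = 1/3.

-2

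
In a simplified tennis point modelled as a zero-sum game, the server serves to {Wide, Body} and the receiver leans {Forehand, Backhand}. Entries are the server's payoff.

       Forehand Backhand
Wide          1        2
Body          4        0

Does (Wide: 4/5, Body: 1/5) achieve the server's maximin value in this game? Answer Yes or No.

Yes

Against Forehand this mix gives (4/5)·1 + (1/5)·4 = 8/5.
Against Backhand this mix gives (4/5)·2 + (1/5)·0 = 8/5.
All of the receiver's active replies (Forehand, Backhand) yield 8/5, and no column does worse for the server. The mix makes the receiver indifferent and guarantees 8/5, so it is optimal.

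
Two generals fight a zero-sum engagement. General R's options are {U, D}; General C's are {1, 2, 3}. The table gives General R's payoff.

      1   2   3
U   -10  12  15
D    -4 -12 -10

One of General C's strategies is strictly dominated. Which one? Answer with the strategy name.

2 holds General R's payoff strictly below 3 in every row: 12 < 15, -12 < -10.
So 3 is strictly dominated for General C.

3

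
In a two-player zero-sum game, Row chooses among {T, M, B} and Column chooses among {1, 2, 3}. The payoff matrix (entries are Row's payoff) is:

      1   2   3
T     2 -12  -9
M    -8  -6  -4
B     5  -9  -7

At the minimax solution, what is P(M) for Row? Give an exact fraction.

7/8

Row minima: T → -12, M → -8, B → -9; maximin = -8.
Column maxima: 1 → 5, 2 → -6, 3 → -4; minimax = -6.
-8 ≠ -6, so there is no saddle point; optimal play is mixed.
T is strictly dominated by B, so Row never plays it.
3 is strictly dominated by 2 (it gives Row strictly more in every row), so Column never plays it.
On the remaining 2×2 (M, B vs 1, 2):
Let Row play M with probability p. Expected payoff against 1: (-8)p + 5(1−p) = −13p + 5; against 2: (-6)p + (-9)(1−p) = 3p − 9.
Setting these equal: −13p + 5 = 3p − 9 ⇒ −16p = -14 ⇒ p = 7/8, and the value is (-13)·(7/8) + 5 = -51/8.
For Column: with q = P(1), equating M's and B's payoffs gives −2q − 6 = 14q − 9 ⇒ q = 3/16.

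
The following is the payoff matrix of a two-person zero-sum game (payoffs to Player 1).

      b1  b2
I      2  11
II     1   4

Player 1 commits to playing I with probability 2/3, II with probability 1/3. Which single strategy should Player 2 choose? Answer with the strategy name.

If Player 2 plays b1, Player 1's expected payoff is (2/3)·2 + (1/3)·1 = 5/3.
If Player 2 plays b2, Player 1's expected payoff is (2/3)·11 + (1/3)·4 = 26/3.
Player 2 minimizes Player 1's payoff; the smallest is 5/3, so the best response is b1.

b1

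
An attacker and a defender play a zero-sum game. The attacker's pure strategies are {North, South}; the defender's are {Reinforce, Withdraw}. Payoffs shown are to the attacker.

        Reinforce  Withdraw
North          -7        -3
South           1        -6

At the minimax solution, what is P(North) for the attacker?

7/11

Row minima: North → -7, South → -6; maximin = -6.
Column maxima: Reinforce → 1, Withdraw → -3; minimax = -3.
-6 ≠ -3, so there is no saddle point; optimal play is mixed.
Let the attacker play North with probability p. Expected payoff against Reinforce: (-7)p + 1(1−p) = −8p + 1; against Withdraw: (-3)p + (-6)(1−p) = 3p − 6.
Setting these equal: −8p + 1 = 3p − 6 ⇒ −11p = -7 ⇒ p = 7/11, and the value is (-8)·(7/11) + 1 = -45/11.
For the defender: with q = P(Reinforce), equating North's and South's payoffs gives −4q − 3 = 7q − 6 ⇒ q = 3/11.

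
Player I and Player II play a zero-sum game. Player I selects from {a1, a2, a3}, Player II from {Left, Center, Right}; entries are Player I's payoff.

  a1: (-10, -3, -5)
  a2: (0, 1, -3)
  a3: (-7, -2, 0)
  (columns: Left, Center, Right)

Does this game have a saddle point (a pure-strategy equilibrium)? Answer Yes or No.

No

Row minima: a1 → -10, a2 → -3, a3 → -7; maximin = -3.
Column maxima: Left → 0, Center → 1, Right → 0; minimax = 0.
-3 ≠ 0, so no pure-strategy equilibrium exists.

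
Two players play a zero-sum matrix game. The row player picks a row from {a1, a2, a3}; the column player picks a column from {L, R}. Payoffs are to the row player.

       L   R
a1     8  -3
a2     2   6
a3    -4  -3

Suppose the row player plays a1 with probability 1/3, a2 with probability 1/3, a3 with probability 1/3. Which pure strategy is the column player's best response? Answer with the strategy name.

R

If the column player plays L, the row player's expected payoff is (1/3)·8 + (1/3)·2 + (1/3)·(-4) = 2.
If the column player plays R, the row player's expected payoff is (1/3)·(-3) + (1/3)·6 + (1/3)·(-3) = 0.
The column player minimizes the row player's payoff; the smallest is 0, so the best response is R.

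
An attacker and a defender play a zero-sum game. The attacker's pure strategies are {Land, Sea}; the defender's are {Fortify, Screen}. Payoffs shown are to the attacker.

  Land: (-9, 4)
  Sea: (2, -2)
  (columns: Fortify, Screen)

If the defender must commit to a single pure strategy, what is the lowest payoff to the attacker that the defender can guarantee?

2

Column maxima: Fortify → 2, Screen → 4.
The smallest of these is 2.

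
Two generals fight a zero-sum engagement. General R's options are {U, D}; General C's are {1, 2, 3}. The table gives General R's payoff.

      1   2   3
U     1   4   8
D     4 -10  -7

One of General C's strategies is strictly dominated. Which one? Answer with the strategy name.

2 holds General R's payoff strictly below 3 in every row: 4 < 8, -10 < -7.
So 3 is strictly dominated for General C.

3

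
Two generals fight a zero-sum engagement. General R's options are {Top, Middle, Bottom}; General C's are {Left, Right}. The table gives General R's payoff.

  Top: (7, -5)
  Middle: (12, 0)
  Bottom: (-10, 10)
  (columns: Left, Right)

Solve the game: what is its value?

Row minima: Top → -5, Middle → 0, Bottom → -10; maximin = 0.
Column maxima: Left → 12, Right → 10; minimax = 10.
0 ≠ 10, so there is no saddle point; optimal play is mixed.
Top is strictly dominated by Middle, so General R never plays it.
On the remaining 2×2 (Middle, Bottom vs Left, Right):
Let General R play Middle with probability p. Expected payoff against Left: 12p + (-10)(1−p) = 22p − 10; against Right: 0p + 10(1−p) = −10p + 10.
Setting these equal: 22p − 10 = −10p + 10 ⇒ 32p = 20 ⇒ p = 5/8, and the value is (22)·(5/8) − 10 = 15/4.
For General C: with q = P(Left), equating Middle's and Bottom's payoffs gives 12q = −20q + 10 ⇒ q = 5/16.

15/4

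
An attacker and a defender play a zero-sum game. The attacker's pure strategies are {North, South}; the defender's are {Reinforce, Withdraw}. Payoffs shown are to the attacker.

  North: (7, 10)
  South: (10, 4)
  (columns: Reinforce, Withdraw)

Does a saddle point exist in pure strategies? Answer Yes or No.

Row minima: North → 7, South → 4; maximin = 7.
Column maxima: Reinforce → 10, Withdraw → 10; minimax = 10.
7 ≠ 10, so no pure-strategy equilibrium exists.

No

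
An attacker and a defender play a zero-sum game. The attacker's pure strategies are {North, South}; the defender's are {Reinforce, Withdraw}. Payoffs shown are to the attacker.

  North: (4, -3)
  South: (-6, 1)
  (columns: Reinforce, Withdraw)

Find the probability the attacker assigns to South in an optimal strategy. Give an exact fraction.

1/2

Row minima: North → -3, South → -6; maximin = -3.
Column maxima: Reinforce → 4, Withdraw → 1; minimax = 1.
-3 ≠ 1, so there is no saddle point; optimal play is mixed.
Let the attacker play North with probability p. Expected payoff against Reinforce: 4p + (-6)(1−p) = 10p − 6; against Withdraw: (-3)p + 1(1−p) = −4p + 1.
Setting these equal: 10p − 6 = −4p + 1 ⇒ 14p = 7 ⇒ p = 1/2, and the value is (10)·(1/2) − 6 = -1.
For the defender: with q = P(Reinforce), equating North's and South's payoffs gives 7q − 3 = −7q + 1 ⇒ q = 2/7.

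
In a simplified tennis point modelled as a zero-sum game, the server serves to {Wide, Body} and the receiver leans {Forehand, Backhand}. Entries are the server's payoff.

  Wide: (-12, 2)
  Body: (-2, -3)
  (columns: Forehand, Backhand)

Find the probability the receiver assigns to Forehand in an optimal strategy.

Row minima: Wide → -12, Body → -3; maximin = -3.
Column maxima: Forehand → -2, Backhand → 2; minimax = -2.
-3 ≠ -2, so there is no saddle point; optimal play is mixed.
Let the server play Wide with probability p. Expected payoff against Forehand: (-12)p + (-2)(1−p) = −10p − 2; against Backhand: 2p + (-3)(1−p) = 5p − 3.
Setting these equal: −10p − 2 = 5p − 3 ⇒ −15p = -1 ⇒ p = 1/15, and the value is (-10)·(1/15) − 2 = -8/3.
For the receiver: with q = P(Forehand), equating Wide's and Body's payoffs gives −14q + 2 = q − 3 ⇒ q = 1/3.

1/3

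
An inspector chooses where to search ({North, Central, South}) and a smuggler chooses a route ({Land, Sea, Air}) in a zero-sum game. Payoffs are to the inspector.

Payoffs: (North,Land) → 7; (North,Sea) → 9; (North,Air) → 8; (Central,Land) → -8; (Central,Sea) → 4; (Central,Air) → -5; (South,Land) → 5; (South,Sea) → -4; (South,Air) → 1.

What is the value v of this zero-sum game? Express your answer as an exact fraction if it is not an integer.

Row minima: North → 7, Central → -8, South → -4; maximin = 7.
Column maxima: Land → 7, Sea → 9, Air → 8; minimax = 7.
Since maximin = minimax = 7, there is a saddle point and the value is 7.

7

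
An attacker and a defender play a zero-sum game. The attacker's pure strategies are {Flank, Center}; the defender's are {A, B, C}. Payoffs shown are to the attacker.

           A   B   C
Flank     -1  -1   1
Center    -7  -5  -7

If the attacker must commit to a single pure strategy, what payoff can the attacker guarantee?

-1

Row minima: Flank → -1, Center → -7.
The best of these is -1.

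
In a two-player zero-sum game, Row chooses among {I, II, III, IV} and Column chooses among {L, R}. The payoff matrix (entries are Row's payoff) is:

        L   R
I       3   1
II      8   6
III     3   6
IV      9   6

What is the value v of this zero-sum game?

6

Row minima: I → 1, II → 6, III → 3, IV → 6; maximin = 6.
Column maxima: L → 9, R → 6; minimax = 6.
Since maximin = minimax = 6, there is a saddle point and the value is 6.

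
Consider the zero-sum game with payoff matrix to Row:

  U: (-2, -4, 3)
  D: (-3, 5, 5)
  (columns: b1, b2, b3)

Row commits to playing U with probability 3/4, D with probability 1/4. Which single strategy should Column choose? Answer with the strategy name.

b1

If Column plays b1, Row's expected payoff is (3/4)·(-2) + (1/4)·(-3) = -9/4.
If Column plays b2, Row's expected payoff is (3/4)·(-4) + (1/4)·5 = -7/4.
If Column plays b3, Row's expected payoff is (3/4)·3 + (1/4)·5 = 7/2.
Column minimizes Row's payoff; the smallest is -9/4, so the best response is b1.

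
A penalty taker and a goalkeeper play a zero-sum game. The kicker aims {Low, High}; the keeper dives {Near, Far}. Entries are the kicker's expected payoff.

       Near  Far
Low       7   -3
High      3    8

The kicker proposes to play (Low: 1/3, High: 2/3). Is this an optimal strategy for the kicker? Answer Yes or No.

Against Near this mix gives (1/3)·7 + (2/3)·3 = 13/3.
Against Far this mix gives (1/3)·(-3) + (2/3)·8 = 13/3.
All of the keeper's active replies (Near, Far) yield 13/3, and no column does worse for the kicker. The mix makes the keeper indifferent and guarantees 13/3, so it is optimal.

Yes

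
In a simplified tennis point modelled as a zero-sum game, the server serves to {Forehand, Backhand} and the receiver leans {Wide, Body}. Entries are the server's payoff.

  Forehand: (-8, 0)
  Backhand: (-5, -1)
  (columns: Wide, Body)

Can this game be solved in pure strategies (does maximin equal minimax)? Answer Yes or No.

Yes

Row minima: Forehand → -8, Backhand → -5; maximin = -5.
Column maxima: Wide → -5, Body → 0; minimax = -5.
maximin = minimax = -5, so a saddle point exists.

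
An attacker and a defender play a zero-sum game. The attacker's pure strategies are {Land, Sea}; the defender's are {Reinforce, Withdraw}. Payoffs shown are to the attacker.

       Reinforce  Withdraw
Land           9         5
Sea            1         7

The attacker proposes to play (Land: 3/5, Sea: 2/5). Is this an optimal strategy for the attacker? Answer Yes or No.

Against Reinforce this mix gives (3/5)·9 + (2/5)·1 = 29/5.
Against Withdraw this mix gives (3/5)·5 + (2/5)·7 = 29/5.
All of the defender's active replies (Reinforce, Withdraw) yield 29/5, and no column does worse for the attacker. The mix makes the defender indifferent and guarantees 29/5, so it is optimal.

Yes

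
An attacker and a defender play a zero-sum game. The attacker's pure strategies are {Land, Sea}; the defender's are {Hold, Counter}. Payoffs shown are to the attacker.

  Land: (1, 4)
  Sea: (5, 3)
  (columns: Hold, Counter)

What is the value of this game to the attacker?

Row minima: Land → 1, Sea → 3; maximin = 3.
Column maxima: Hold → 5, Counter → 4; minimax = 4.
3 ≠ 4, so there is no saddle point; optimal play is mixed.
Let the attacker play Land with probability p. Expected payoff against Hold: 1p + 5(1−p) = −4p + 5; against Counter: 4p + 3(1−p) = p + 3.
Setting these equal: −4p + 5 = p + 3 ⇒ −5p = -2 ⇒ p = 2/5, and the value is (-4)·(2/5) + 5 = 17/5.
For the defender: with q = P(Hold), equating Land's and Sea's payoffs gives −3q + 4 = 2q + 3 ⇒ q = 1/5.

17/5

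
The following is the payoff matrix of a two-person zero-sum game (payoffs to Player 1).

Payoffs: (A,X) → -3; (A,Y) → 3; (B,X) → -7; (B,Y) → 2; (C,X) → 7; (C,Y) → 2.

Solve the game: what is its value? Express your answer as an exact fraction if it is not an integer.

Row minima: A → -3, B → -7, C → 2; maximin = 2.
Column maxima: X → 7, Y → 3; minimax = 3.
2 ≠ 3, so there is no saddle point; optimal play is mixed.
B is strictly dominated by A, so Player 1 never plays it.
On the remaining 2×2 (A, C vs X, Y):
Let Player 1 play A with probability p. Expected payoff against X: (-3)p + 7(1−p) = −10p + 7; against Y: 3p + 2(1−p) = p + 2.
Setting these equal: −10p + 7 = p + 2 ⇒ −11p = -5 ⇒ p = 5/11, and the value is (-10)·(5/11) + 7 = 27/11.
For Player 2: with q = P(X), equating A's and C's payoffs gives −6q + 3 = 5q + 2 ⇒ q = 1/11.

27/11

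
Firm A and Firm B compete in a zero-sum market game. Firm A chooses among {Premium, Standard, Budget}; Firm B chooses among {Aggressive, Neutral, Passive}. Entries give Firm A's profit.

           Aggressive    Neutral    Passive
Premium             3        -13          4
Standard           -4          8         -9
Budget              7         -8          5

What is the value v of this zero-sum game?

Row minima: Premium → -13, Standard → -9, Budget → -8; maximin = -8.
Column maxima: Aggressive → 7, Neutral → 8, Passive → 5; minimax = 5.
-8 ≠ 5, so there is no saddle point; optimal play is mixed.
Premium is strictly dominated by Budget, so Firm A never plays it.
With Premium eliminated, Aggressive is strictly dominated by Passive (it gives Firm A strictly more in every remaining row), so Firm B never plays it.
On the remaining 2×2 (Standard, Budget vs Neutral, Passive):
Let Firm A play Standard with probability p. Expected payoff against Neutral: 8p + (-8)(1−p) = 16p − 8; against Passive: (-9)p + 5(1−p) = −14p + 5.
Setting these equal: 16p − 8 = −14p + 5 ⇒ 30p = 13 ⇒ p = 13/30, and the value is (16)·(13/30) − 8 = -16/15.
For Firm B: with q = P(Neutral), equating Standard's and Budget's payoffs gives 17q − 9 = −13q + 5 ⇒ q = 7/15.

-16/15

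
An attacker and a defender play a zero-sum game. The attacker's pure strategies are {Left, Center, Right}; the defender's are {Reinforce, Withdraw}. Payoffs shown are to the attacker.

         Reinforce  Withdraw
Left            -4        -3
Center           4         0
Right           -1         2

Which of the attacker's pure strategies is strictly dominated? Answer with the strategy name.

Center gives a strictly higher payoff than Left against every column: 4 > -4, 0 > -3.
So Left is strictly dominated and the attacker never plays it.

Left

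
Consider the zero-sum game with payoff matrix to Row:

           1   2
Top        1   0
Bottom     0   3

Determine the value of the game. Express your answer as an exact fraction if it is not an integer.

3/4

Row minima: Top → 0, Bottom → 0; maximin = 0.
Column maxima: 1 → 1, 2 → 3; minimax = 1.
0 ≠ 1, so there is no saddle point; optimal play is mixed.
Let Row play Top with probability p. Expected payoff against 1: 1p + 0(1−p) = p; against 2: 0p + 3(1−p) = −3p + 3.
Setting these equal: p = −3p + 3 ⇒ 4p = 3 ⇒ p = 3/4, and the value is (1)·(3/4) = 3/4.
For Column: with q = P(1), equating Top's and Bottom's payoffs gives q = −3q + 3 ⇒ q = 3/4.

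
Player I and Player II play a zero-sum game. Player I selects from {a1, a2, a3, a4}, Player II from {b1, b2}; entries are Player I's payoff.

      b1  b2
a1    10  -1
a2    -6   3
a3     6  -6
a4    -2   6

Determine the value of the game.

Row minima: a1 → -1, a2 → -6, a3 → -6, a4 → -2; maximin = -1.
Column maxima: b1 → 10, b2 → 6; minimax = 6.
-1 ≠ 6, so there is no saddle point; optimal play is mixed.
a2 is strictly dominated by a4, so Player I never plays it.
a3 is strictly dominated by a1, so Player I never plays it.
On the remaining 2×2 (a1, a4 vs b1, b2):
Let Player I play a1 with probability p. Expected payoff against b1: 10p + (-2)(1−p) = 12p − 2; against b2: (-1)p + 6(1−p) = −7p + 6.
Setting these equal: 12p − 2 = −7p + 6 ⇒ 19p = 8 ⇒ p = 8/19, and the value is (12)·(8/19) − 2 = 58/19.
For Player II: with q = P(b1), equating a1's and a4's payoffs gives 11q − 1 = −8q + 6 ⇒ q = 7/19.

58/19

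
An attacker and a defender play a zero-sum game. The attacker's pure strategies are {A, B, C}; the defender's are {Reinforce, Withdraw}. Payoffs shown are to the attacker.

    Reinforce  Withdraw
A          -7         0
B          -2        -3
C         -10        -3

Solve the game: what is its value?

-21/8

Row minima: A → -7, B → -3, C → -10; maximin = -3.
Column maxima: Reinforce → -2, Withdraw → 0; minimax = -2.
-3 ≠ -2, so there is no saddle point; optimal play is mixed.
C is strictly dominated by A, so the attacker never plays it.
On the remaining 2×2 (A, B vs Reinforce, Withdraw):
Let the attacker play A with probability p. Expected payoff against Reinforce: (-7)p + (-2)(1−p) = −5p − 2; against Withdraw: 0p + (-3)(1−p) = 3p − 3.
Setting these equal: −5p − 2 = 3p − 3 ⇒ −8p = -1 ⇒ p = 1/8, and the value is (-5)·(1/8) − 2 = -21/8.
For the defender: with q = P(Reinforce), equating A's and B's payoffs gives −7q = q − 3 ⇒ q = 3/8.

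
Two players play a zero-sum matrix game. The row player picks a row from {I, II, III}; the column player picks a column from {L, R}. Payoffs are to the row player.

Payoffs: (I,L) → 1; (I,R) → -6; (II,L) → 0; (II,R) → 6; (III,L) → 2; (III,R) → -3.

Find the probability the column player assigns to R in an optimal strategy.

Row minima: I → -6, II → 0, III → -3; maximin = 0.
Column maxima: L → 2, R → 6; minimax = 2.
0 ≠ 2, so there is no saddle point; optimal play is mixed.
I is strictly dominated by III, so the row player never plays it.
On the remaining 2×2 (II, III vs L, R):
Let the row player play II with probability p. Expected payoff against L: 0p + 2(1−p) = −2p + 2; against R: 6p + (-3)(1−p) = 9p − 3.
Setting these equal: −2p + 2 = 9p − 3 ⇒ −11p = -5 ⇒ p = 5/11, and the value is (-2)·(5/11) + 2 = 12/11.
For the column player: with q = P(L), equating II's and III's payoffs gives −6q + 6 = 5q − 3 ⇒ q = 9/11.

2/11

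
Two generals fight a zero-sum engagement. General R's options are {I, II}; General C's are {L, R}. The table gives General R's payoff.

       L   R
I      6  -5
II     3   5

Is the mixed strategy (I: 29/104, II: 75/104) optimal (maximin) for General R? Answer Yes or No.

Against L this mix gives (29/104)·6 + (75/104)·3 = 399/104.
Against R this mix gives (29/104)·(-5) + (75/104)·5 = 115/52.
General C will play R, holding General R to 115/52. Shifting weight toward the row that does better against R would raise this floor (the equalizing mix achieves 45/13 against both R and L), so the proposed strategy is not optimal.

No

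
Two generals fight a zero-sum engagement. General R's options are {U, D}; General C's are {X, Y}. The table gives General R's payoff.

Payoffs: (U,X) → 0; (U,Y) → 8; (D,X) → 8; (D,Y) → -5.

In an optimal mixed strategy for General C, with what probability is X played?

13/21

Row minima: U → 0, D → -5; maximin = 0.
Column maxima: X → 8, Y → 8; minimax = 8.
0 ≠ 8, so there is no saddle point; optimal play is mixed.
Let General R play U with probability p. Expected payoff against X: 0p + 8(1−p) = −8p + 8; against Y: 8p + (-5)(1−p) = 13p − 5.
Setting these equal: −8p + 8 = 13p − 5 ⇒ −21p = -13 ⇒ p = 13/21, and the value is (-8)·(13/21) + 8 = 64/21.
For General C: with q = P(X), equating U's and D's payoffs gives −8q + 8 = 13q − 5 ⇒ q = 13/21.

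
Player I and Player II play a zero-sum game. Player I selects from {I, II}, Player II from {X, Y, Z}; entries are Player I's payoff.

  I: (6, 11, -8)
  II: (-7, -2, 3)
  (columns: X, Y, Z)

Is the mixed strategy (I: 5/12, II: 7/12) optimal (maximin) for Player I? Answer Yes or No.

Yes

Against X this mix gives (5/12)·6 + (7/12)·(-7) = -19/12.
Against Y this mix gives (5/12)·11 + (7/12)·(-2) = 41/12.
Against Z this mix gives (5/12)·(-8) + (7/12)·3 = -19/12.
All of Player II's active replies (X, Z) yield -19/12, and no column does worse for Player I. The mix makes Player II indifferent and guarantees -19/12, so it is optimal.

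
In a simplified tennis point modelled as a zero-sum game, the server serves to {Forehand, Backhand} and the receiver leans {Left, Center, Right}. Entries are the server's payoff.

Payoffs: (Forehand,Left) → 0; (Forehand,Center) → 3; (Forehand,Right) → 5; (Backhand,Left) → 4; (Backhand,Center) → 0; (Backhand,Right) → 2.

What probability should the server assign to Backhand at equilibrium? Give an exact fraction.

Row minima: Forehand → 0, Backhand → 0; maximin = 0.
Column maxima: Left → 4, Center → 3, Right → 5; minimax = 3.
0 ≠ 3, so there is no saddle point; optimal play is mixed.
Right is strictly dominated by Center (it gives the server strictly more in every row), so the receiver never plays it.
On the remaining 2×2 (Forehand, Backhand vs Left, Center):
Let the server play Forehand with probability p. Expected payoff against Left: 0p + 4(1−p) = −4p + 4; against Center: 3p + 0(1−p) = 3p.
Setting these equal: −4p + 4 = 3p ⇒ −7p = -4 ⇒ p = 4/7, and the value is (-4)·(4/7) + 4 = 12/7.
For the receiver: with q = P(Left), equating Forehand's and Backhand's payoffs gives −3q + 3 = 4q ⇒ q = 3/7.

3/7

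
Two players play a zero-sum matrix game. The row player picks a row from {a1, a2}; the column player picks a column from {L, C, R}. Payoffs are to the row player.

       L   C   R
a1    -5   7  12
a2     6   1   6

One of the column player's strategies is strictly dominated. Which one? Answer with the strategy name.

C holds the row player's payoff strictly below R in every row: 7 < 12, 1 < 6.
So R is strictly dominated for the column player.

R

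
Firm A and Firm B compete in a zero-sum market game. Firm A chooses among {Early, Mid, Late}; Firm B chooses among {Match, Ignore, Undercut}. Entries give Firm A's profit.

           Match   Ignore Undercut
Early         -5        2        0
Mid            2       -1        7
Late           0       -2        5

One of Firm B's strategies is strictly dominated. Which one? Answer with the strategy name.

Match holds Firm A's payoff strictly below Undercut in every row: -5 < 0, 2 < 7, 0 < 5.
So Undercut is strictly dominated for Firm B.

Undercut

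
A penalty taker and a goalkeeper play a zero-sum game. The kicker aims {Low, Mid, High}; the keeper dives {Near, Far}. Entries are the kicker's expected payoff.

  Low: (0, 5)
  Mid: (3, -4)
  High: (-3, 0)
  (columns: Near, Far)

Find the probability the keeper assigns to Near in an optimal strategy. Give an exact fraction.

3/4

Row minima: Low → 0, Mid → -4, High → -3; maximin = 0.
Column maxima: Near → 3, Far → 5; minimax = 3.
0 ≠ 3, so there is no saddle point; optimal play is mixed.
High is strictly dominated by Low, so the kicker never plays it.
On the remaining 2×2 (Low, Mid vs Near, Far):
Let the kicker play Low with probability p. Expected payoff against Near: 0p + 3(1−p) = −3p + 3; against Far: 5p + (-4)(1−p) = 9p − 4.
Setting these equal: −3p + 3 = 9p − 4 ⇒ −12p = -7 ⇒ p = 7/12, and the value is (-3)·(7/12) + 3 = 5/4.
For the keeper: with q = P(Near), equating Low's and Mid's payoffs gives −5q + 5 = 7q − 4 ⇒ q = 3/4.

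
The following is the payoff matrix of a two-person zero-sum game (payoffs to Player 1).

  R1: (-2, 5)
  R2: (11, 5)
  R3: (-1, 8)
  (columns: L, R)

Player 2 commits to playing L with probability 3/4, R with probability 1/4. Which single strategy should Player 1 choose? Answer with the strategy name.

R2

Expected payoff of R1: (3/4)·(-2) + (1/4)·5 = -1/4.
Expected payoff of R2: (3/4)·11 + (1/4)·5 = 19/2.
Expected payoff of R3: (3/4)·(-1) + (1/4)·8 = 5/4.
The largest is 19/2, so Player 1's best response is R2.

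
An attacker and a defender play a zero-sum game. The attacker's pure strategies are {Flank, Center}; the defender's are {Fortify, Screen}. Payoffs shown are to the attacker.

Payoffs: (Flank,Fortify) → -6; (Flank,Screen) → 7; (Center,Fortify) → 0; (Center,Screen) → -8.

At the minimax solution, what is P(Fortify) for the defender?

Row minima: Flank → -6, Center → -8; maximin = -6.
Column maxima: Fortify → 0, Screen → 7; minimax = 0.
-6 ≠ 0, so there is no saddle point; optimal play is mixed.
Let the attacker play Flank with probability p. Expected payoff against Fortify: (-6)p + 0(1−p) = −6p; against Screen: 7p + (-8)(1−p) = 15p − 8.
Setting these equal: −6p = 15p − 8 ⇒ −21p = -8 ⇒ p = 8/21, and the value is (-6)·(8/21) = -16/7.
For the defender: with q = P(Fortify), equating Flank's and Center's payoffs gives −13q + 7 = 8q − 8 ⇒ q = 5/7.

5/7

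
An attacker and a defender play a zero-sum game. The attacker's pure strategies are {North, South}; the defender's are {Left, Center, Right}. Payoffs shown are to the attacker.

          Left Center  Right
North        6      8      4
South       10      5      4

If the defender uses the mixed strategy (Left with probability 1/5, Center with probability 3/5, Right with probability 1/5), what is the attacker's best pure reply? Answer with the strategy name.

North

Expected payoff of North: (1/5)·6 + (3/5)·8 + (1/5)·4 = 34/5.
Expected payoff of South: (1/5)·10 + (3/5)·5 + (1/5)·4 = 29/5.
The largest is 34/5, so the attacker's best response is North.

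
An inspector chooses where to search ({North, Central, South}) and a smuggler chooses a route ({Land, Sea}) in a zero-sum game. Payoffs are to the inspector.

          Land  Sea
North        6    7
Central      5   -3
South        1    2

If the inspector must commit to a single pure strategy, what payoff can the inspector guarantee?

Row minima: North → 6, Central → -3, South → 1.
The best of these is 6.

6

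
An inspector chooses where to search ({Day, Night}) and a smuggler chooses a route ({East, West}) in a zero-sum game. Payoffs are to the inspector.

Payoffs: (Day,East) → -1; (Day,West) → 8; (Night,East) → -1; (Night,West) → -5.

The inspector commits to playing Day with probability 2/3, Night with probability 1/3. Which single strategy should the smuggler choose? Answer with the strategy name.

East

If the smuggler plays East, the inspector's expected payoff is (2/3)·(-1) + (1/3)·(-1) = -1.
If the smuggler plays West, the inspector's expected payoff is (2/3)·8 + (1/3)·(-5) = 11/3.
The smuggler minimizes the inspector's payoff; the smallest is -1, so the best response is East.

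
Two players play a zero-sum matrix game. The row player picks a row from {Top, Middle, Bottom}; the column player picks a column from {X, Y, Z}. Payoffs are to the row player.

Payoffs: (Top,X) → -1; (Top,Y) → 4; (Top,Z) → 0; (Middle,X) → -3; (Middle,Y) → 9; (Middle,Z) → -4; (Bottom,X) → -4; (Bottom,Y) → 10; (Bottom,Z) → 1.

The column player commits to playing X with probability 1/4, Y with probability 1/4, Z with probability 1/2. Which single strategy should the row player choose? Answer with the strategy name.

Expected payoff of Top: (1/4)·(-1) + (1/4)·4 + (1/2)·0 = 3/4.
Expected payoff of Middle: (1/4)·(-3) + (1/4)·9 + (1/2)·(-4) = -1/2.
Expected payoff of Bottom: (1/4)·(-4) + (1/4)·10 + (1/2)·1 = 2.
The largest is 2, so the row player's best response is Bottom.

Bottom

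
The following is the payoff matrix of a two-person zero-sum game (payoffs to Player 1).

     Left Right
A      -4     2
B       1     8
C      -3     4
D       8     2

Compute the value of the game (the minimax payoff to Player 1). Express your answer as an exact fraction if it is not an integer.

62/13

Row minima: A → -4, B → 1, C → -3, D → 2; maximin = 2.
Column maxima: Left → 8, Right → 8; minimax = 8.
2 ≠ 8, so there is no saddle point; optimal play is mixed.
A is strictly dominated by B, so Player 1 never plays it.
C is strictly dominated by B, so Player 1 never plays it.
On the remaining 2×2 (B, D vs Left, Right):
Let Player 1 play B with probability p. Expected payoff against Left: 1p + 8(1−p) = −7p + 8; against Right: 8p + 2(1−p) = 6p + 2.
Setting these equal: −7p + 8 = 6p + 2 ⇒ −13p = -6 ⇒ p = 6/13, and the value is (-7)·(6/13) + 8 = 62/13.
For Player 2: with q = P(Left), equating B's and D's payoffs gives −7q + 8 = 6q + 2 ⇒ q = 6/13.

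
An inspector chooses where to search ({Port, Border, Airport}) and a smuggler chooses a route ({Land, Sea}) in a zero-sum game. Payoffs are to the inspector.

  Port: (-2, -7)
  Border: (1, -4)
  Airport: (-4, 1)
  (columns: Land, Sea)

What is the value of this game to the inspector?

-3/2

Row minima: Port → -7, Border → -4, Airport → -4; maximin = -4.
Column maxima: Land → 1, Sea → 1; minimax = 1.
-4 ≠ 1, so there is no saddle point; optimal play is mixed.
Port is strictly dominated by Border, so the inspector never plays it.
On the remaining 2×2 (Border, Airport vs Land, Sea):
Let the inspector play Border with probability p. Expected payoff against Land: 1p + (-4)(1−p) = 5p − 4; against Sea: (-4)p + 1(1−p) = −5p + 1.
Setting these equal: 5p − 4 = −5p + 1 ⇒ 10p = 5 ⇒ p = 1/2, and the value is (5)·(1/2) − 4 = -3/2.
For the smuggler: with q = P(Land), equating Border's and Airport's payoffs gives 5q − 4 = −5q + 1 ⇒ q = 1/2.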